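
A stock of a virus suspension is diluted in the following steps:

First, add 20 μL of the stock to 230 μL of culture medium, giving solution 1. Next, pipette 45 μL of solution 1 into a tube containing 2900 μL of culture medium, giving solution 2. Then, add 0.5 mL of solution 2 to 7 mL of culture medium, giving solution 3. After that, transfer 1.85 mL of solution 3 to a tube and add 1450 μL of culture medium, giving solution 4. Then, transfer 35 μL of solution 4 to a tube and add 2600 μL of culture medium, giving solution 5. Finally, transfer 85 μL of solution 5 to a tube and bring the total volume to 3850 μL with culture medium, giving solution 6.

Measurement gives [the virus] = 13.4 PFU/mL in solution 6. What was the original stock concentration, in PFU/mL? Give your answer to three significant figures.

1.00 × 10^9 PFU/mL

Step 1: 20 μL + 230 μL = 250 μL total → factor 250/20 = 12.5
Step 2: 45 μL + 2900 μL = 2945 μL total → factor 2945/45 = 65.444
Step 3: 0.5 mL + 7 mL = 7.5 mL total → factor 7.5/0.5 = 15
Step 4: 1.85 mL + 1450 μL = 3.3 mL total → factor 3.3/1.85 = 1.7838
Step 5: 35 μL + 2600 μL = 2635 μL total → factor 2635/35 = 75.286
Step 6: 85 μL brought to 3850 μL → factor 3850/85 = 45.294
Overall dilution factor = 12.5 × 65.444 × 15 × 1.7838 × 75.286 × 45.294 = 7.464 × 10^7
Stock = 13.4 PFU/mL × 7.464 × 10^7 = 1.00 × 10^9 PFU/mL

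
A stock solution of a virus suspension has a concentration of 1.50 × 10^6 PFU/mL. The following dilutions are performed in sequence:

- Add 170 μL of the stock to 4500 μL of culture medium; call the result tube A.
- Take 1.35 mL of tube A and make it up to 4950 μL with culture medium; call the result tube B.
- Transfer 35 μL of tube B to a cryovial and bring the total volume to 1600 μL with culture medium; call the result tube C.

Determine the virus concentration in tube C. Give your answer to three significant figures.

326 PFU/mL

Step 1: 170 μL + 4500 μL = 4670 μL total → factor 4670/170 = 27.471
Step 2: 1.35 mL brought to 4950 μL → factor 4.95/1.35 = 3.6667
Step 3: 35 μL brought to 1600 μL → factor 1600/35 = 45.714
Overall dilution factor = 27.471 × 3.6667 × 45.714 = 4604.6
Final = 1.50 × 10^6 PFU/mL / 4604.6 = 326 PFU/mL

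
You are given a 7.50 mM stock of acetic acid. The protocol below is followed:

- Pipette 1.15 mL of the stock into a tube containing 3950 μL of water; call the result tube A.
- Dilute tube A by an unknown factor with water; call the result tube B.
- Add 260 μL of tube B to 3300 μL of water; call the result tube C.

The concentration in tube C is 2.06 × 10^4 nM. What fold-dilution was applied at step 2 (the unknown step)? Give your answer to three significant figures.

6.00-fold

Step 1: 1.15 mL + 3950 μL = 5.1 mL total → factor 5.1/1.15 = 4.4348
Step 2: unknown factor x
Step 3: 260 μL + 3300 μL = 3560 μL total → factor 3560/260 = 13.692
Product of known-step factors = 60.722
Overall factor = 7.50 mM / (2.06 × 10^4 nM) = 364.08
x = 364.08 / 60.722 = 6.00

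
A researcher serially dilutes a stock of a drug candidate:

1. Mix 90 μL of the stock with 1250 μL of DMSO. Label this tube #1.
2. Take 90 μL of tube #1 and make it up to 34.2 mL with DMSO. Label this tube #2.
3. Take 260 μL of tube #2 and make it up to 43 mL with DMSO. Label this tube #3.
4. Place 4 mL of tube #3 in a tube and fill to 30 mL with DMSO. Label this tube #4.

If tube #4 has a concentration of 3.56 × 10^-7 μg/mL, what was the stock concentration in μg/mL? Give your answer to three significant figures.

2.50 μg/mL

Step 1: 90 μL + 1250 μL = 1340 μL total → factor 1340/90 = 14.889
Step 2: 90 μL brought to 34.2 mL → factor 34200/90 = 380
Step 3: 260 μL brought to 43 mL → factor 43000/260 = 165.38
Step 4: 4 mL brought to 30 mL → factor 30/4 = 7.5
Overall dilution factor = 14.889 × 380 × 165.38 × 7.5 = 7.0178 × 10^6
Stock = 3.56 × 10^-7 μg/mL × 7.0178 × 10^6 = 2.50 μg/mL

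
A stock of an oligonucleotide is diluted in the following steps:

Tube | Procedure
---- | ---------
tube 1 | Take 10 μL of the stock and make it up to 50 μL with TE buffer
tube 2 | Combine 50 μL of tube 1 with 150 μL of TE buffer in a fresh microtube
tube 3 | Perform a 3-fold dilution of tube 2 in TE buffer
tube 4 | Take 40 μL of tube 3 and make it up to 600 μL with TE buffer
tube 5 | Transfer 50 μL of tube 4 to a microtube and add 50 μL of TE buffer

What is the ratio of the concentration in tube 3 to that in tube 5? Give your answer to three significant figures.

Step 1: 10 μL brought to 50 μL → factor 50/10 = 5
Step 2: 50 μL + 150 μL = 200 μL total → factor 200/50 = 4
Step 3: 3-fold → factor 3
Step 4: 40 μL brought to 600 μL → factor 600/40 = 15
Step 5: 50 μL + 50 μL = 100 μL total → factor 100/50 = 2
Dilution factor to tube 3 = 60; to tube 5 = 1800
[tube 3]/[tube 5] = (factor to tube 5)/(factor to tube 3) = 1800/60 = 30.0

30.0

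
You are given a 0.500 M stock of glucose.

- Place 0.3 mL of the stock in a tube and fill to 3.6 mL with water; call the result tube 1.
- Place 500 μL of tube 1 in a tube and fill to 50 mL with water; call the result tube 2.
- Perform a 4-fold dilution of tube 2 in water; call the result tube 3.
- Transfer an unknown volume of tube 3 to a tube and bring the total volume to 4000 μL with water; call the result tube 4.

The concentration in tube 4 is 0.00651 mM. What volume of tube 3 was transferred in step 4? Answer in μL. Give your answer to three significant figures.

Step 1: 0.3 mL brought to 3.6 mL → factor 3.6/0.3 = 12
Step 2: 500 μL brought to 50 mL → factor 50000/500 = 100
Step 3: 4-fold → factor 4
Step 4: v brought to 4000 μL → factor = 4000 μL/v
Product of known-step factors = 4800
Overall factor = 0.500 M / (0.00651 mM) = 76805
Step-4 factor = 76805 / 4800 = 16.001
v = 4000 μL / 16.001 = 250 μL

250 μL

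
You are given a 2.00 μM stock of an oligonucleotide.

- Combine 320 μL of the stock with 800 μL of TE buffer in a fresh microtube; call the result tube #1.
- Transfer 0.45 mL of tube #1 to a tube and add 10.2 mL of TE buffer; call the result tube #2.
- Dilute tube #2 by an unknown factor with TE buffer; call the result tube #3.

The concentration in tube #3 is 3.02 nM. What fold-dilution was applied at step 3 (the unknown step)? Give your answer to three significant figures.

Step 1: 320 μL + 800 μL = 1120 μL total → factor 1120/320 = 3.5
Step 2: 0.45 mL + 10.2 mL = 10.65 mL total → factor 10.65/0.45 = 23.667
Step 3: unknown factor x
Product of known-step factors = 82.833
Overall factor = 2.00 μM / (3.02 nM) = 662.25
x = 662.25 / 82.833 = 7.99

7.99-fold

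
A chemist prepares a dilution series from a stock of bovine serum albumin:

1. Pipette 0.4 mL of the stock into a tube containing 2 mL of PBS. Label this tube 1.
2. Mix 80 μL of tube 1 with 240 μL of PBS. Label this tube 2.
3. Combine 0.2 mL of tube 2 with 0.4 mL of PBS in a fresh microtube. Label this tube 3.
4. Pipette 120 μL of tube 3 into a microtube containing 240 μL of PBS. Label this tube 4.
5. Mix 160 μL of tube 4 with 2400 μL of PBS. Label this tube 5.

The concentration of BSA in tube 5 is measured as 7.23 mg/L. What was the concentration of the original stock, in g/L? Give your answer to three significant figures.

25.0 g/L

Step 1: 0.4 mL + 2 mL = 2.4 mL total → factor 2.4/0.4 = 6
Step 2: 80 μL + 240 μL = 320 μL total → factor 320/80 = 4
Step 3: 0.2 mL + 0.4 mL = 0.6 mL total → factor 0.6/0.2 = 3
Step 4: 120 μL + 240 μL = 360 μL total → factor 360/120 = 3
Step 5: 160 μL + 2400 μL = 2560 μL total → factor 2560/160 = 16
Overall dilution factor = 6 × 4 × 3 × 3 × 16 = 3456
Stock = 7.23 mg/L × 3456 = 2.499 × 10^4 mg/L = 25.0 g/L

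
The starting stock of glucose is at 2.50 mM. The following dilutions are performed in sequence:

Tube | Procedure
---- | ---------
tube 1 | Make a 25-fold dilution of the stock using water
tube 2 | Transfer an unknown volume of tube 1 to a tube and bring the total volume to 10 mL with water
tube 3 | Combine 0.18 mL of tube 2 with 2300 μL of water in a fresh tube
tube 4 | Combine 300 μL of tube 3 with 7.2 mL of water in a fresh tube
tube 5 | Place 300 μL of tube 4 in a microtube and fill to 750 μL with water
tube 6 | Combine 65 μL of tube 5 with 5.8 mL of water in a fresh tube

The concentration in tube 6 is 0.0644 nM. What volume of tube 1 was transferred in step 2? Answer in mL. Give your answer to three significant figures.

Step 1: 25-fold → factor 25
Step 2: v brought to 10 mL → factor = 10 mL/v
Step 3: 0.18 mL + 2300 μL = 2.48 mL total → factor 2.48/0.18 = 13.778
Step 4: 300 μL + 7.2 mL = 7500 μL total → factor 7500/300 = 25
Step 5: 300 μL brought to 750 μL → factor 750/300 = 2.5
Step 6: 65 μL + 5.8 mL = 5865 μL total → factor 5865/65 = 90.231
Product of known-step factors = 1.9425 × 10^6
Overall factor = 2.50 mM / (0.0644 nM) = 3.882 × 10^7
Step-2 factor = 3.882 × 10^7 / 1.9425 × 10^6 = 19.985
v = 10 mL / 19.985 = 0.500 mL

0.500 mL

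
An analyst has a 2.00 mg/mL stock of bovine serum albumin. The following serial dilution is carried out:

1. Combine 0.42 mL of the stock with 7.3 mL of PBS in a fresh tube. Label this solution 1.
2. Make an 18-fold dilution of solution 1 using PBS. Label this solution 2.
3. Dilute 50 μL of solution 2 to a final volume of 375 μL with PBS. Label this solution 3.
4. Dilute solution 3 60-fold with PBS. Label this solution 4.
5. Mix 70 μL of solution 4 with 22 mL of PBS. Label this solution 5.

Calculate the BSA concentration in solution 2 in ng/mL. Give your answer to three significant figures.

6.04 × 10^3 ng/mL

Step 1: 0.42 mL + 7.3 mL = 7.72 mL total → factor 7.72/0.42 = 18.381
Step 2: 18-fold → factor 18
Dilution factor through solution 2 = 18.381 × 18 = 330.86
[solution 2] = 2.00 mg/mL / 330.86 = 0.006045 mg/mL = 6.04 × 10^3 ng/mL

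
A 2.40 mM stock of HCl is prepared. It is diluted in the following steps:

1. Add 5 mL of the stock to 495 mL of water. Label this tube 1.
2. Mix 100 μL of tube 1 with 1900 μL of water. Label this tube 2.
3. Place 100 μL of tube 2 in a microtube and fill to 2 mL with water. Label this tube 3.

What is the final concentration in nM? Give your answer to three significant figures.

60.0 nM

Step 1: 5 mL + 495 mL = 500 mL total → factor 500/5 = 100
Step 2: 100 μL + 1900 μL = 2000 μL total → factor 2000/100 = 20
Step 3: 100 μL brought to 2 mL → factor 2000/100 = 20
Overall dilution factor = 100 × 20 × 20 = 40000
Final = 2.40 mM / 40000 = 6.000 × 10^-5 mM = 60.0 nM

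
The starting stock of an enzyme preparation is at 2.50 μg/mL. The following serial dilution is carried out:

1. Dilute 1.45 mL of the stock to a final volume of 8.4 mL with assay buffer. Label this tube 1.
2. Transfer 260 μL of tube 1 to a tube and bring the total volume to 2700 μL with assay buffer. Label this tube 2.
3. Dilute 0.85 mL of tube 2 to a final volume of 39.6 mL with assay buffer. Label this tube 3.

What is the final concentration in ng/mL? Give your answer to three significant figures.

Step 1: 1.45 mL brought to 8.4 mL → factor 8.4/1.45 = 5.7931
Step 2: 260 μL brought to 2700 μL → factor 2700/260 = 10.385
Step 3: 0.85 mL brought to 39.6 mL → factor 39.6/0.85 = 46.588
Overall dilution factor = 5.7931 × 10.385 × 46.588 = 2802.7
Final = 2.50 μg/mL / 2802.7 = 0.0008920 μg/mL = 0.892 ng/mL

0.892 ng/mL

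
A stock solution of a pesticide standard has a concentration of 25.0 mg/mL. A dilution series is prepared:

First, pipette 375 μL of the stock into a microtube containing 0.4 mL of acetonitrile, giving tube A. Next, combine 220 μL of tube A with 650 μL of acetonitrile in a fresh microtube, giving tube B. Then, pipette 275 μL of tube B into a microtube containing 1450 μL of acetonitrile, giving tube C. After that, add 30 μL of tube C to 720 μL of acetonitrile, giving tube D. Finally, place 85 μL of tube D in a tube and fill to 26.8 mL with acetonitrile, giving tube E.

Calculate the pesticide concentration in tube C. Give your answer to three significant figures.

Step 1: 375 μL + 0.4 mL = 775 μL total → factor 775/375 = 2.0667
Step 2: 220 μL + 650 μL = 870 μL total → factor 870/220 = 3.9545
Step 3: 275 μL + 1450 μL = 1725 μL total → factor 1725/275 = 6.2727
Dilution factor through tube C = 2.0667 × 3.9545 × 6.2727 = 51.265
[tube C] = 25.0 mg/mL / 51.265 = 0.488 mg/mL

0.488 mg/mL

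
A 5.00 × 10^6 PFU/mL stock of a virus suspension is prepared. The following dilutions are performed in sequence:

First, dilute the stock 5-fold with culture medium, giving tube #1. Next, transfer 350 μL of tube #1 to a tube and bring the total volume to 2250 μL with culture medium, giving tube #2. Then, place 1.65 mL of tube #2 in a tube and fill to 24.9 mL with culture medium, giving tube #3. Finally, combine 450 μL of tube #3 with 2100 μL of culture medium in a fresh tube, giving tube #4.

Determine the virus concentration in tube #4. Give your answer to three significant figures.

Step 1: 5-fold → factor 5
Step 2: 350 μL brought to 2250 μL → factor 2250/350 = 6.4286
Step 3: 1.65 mL brought to 24.9 mL → factor 24.9/1.65 = 15.091
Step 4: 450 μL + 2100 μL = 2550 μL total → factor 2550/450 = 5.6667
Overall dilution factor = 5 × 6.4286 × 15.091 × 5.6667 = 2748.7
Final = 5.00 × 10^6 PFU/mL / 2748.7 = 1.82 × 10^3 PFU/mL

1.82 × 10^3 PFU/mL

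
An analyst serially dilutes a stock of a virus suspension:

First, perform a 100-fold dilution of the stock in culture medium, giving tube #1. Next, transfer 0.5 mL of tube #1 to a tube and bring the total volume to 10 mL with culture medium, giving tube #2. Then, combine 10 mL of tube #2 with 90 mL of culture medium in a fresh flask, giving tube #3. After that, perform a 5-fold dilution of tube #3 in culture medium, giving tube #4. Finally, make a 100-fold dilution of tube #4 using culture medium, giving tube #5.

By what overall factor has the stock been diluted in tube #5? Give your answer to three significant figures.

1.00 × 10^7

Step 1: 100-fold → factor 100
Step 2: 0.5 mL brought to 10 mL → factor 10/0.5 = 20
Step 3: 10 mL + 90 mL = 100 mL total → factor 100/10 = 10
Step 4: 5-fold → factor 5
Step 5: 100-fold → factor 100
Overall dilution factor = 100 × 20 × 10 × 5 × 100 = 1 × 10^7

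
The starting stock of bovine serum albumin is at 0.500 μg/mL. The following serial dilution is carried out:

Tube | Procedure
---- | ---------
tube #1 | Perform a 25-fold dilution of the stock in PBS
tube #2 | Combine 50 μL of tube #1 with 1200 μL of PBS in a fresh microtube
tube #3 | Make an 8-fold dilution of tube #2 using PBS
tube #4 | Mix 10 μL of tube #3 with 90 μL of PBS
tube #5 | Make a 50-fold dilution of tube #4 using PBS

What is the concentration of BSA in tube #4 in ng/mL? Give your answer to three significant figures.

0.0100 ng/mL

Step 1: 25-fold → factor 25
Step 2: 50 μL + 1200 μL = 1250 μL total → factor 1250/50 = 25
Step 3: 8-fold → factor 8
Step 4: 10 μL + 90 μL = 100 μL total → factor 100/10 = 10
Dilution factor through tube #4 = 25 × 25 × 8 × 10 = 50000
[tube #4] = 0.500 μg/mL / 50000 = 1.000 × 10^-5 μg/mL = 0.0100 ng/mL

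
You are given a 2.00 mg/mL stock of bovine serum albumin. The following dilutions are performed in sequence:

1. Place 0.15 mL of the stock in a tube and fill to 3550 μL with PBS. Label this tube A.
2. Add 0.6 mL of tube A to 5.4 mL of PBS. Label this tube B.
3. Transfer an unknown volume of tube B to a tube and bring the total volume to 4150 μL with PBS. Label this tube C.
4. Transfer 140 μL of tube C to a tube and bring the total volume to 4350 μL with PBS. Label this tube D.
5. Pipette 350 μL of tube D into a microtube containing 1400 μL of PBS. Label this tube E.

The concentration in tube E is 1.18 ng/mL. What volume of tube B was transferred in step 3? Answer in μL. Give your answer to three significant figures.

Step 1: 0.15 mL brought to 3550 μL → factor 3.55/0.15 = 23.667
Step 2: 0.6 mL + 5.4 mL = 6 mL total → factor 6/0.6 = 10
Step 3: v brought to 4150 μL → factor = 4150 μL/v
Step 4: 140 μL brought to 4350 μL → factor 4350/140 = 31.071
Step 5: 350 μL + 1400 μL = 1750 μL total → factor 1750/350 = 5
Product of known-step factors = 36768
Overall factor = 2.00 mg/mL / (1.18 ng/mL) = 1.6949 × 10^6
Step-3 factor = 1.6949 × 10^6 / 36768 = 46.098
v = 4150 μL / 46.098 = 90.0 μL

90.0 μL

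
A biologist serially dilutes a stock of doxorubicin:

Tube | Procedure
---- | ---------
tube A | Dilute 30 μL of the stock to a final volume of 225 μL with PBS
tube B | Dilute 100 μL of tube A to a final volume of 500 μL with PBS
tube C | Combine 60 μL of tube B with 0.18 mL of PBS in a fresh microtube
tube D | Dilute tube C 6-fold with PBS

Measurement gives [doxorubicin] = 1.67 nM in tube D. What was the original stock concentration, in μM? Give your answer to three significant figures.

1.50 μM

Step 1: 30 μL brought to 225 μL → factor 225/30 = 7.5
Step 2: 100 μL brought to 500 μL → factor 500/100 = 5
Step 3: 60 μL + 0.18 mL = 240 μL total → factor 240/60 = 4
Step 4: 6-fold → factor 6
Overall dilution factor = 7.5 × 5 × 4 × 6 = 900
Stock = 1.67 nM × 900 = 1503 nM = 1.50 μM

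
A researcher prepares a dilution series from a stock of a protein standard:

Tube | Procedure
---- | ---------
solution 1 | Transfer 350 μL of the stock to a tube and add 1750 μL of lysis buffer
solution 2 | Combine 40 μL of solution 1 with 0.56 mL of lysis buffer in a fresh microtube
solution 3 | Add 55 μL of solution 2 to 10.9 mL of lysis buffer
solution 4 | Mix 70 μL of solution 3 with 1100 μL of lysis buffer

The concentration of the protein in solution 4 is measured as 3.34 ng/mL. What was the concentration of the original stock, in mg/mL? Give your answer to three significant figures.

Step 1: 350 μL + 1750 μL = 2100 μL total → factor 2100/350 = 6
Step 2: 40 μL + 0.56 mL = 600 μL total → factor 600/40 = 15
Step 3: 55 μL + 10.9 mL = 10955 μL total → factor 10955/55 = 199.18
Step 4: 70 μL + 1100 μL = 1170 μL total → factor 1170/70 = 16.714
Overall dilution factor = 6 × 15 × 199.18 × 16.714 = 2.9963 × 10^5
Stock = 3.34 ng/mL × 2.9963 × 10^5 = 1.001 × 10^6 ng/mL = 1.00 mg/mL

1.00 mg/mL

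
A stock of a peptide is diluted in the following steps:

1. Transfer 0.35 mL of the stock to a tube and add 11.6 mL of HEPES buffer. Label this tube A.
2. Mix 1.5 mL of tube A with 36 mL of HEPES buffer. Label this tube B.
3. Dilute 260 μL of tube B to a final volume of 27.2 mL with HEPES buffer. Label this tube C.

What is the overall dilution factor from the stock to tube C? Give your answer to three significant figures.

Step 1: 0.35 mL + 11.6 mL = 11.95 mL total → factor 11.95/0.35 = 34.143
Step 2: 1.5 mL + 36 mL = 37.5 mL total → factor 37.5/1.5 = 25
Step 3: 260 μL brought to 27.2 mL → factor 27200/260 = 104.62
Overall dilution factor = 34.143 × 25 × 104.62 = 89297

8.93 × 10^4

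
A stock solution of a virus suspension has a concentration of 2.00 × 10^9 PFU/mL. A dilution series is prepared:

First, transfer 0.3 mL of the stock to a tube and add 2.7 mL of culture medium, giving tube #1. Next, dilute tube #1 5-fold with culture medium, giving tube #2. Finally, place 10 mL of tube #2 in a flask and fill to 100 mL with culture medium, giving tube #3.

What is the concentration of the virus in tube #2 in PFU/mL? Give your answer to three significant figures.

4.00 × 10^7 PFU/mL

Step 1: 0.3 mL + 2.7 mL = 3 mL total → factor 3/0.3 = 10
Step 2: 5-fold → factor 5
Dilution factor through tube #2 = 10 × 5 = 50
[tube #2] = 2.00 × 10^9 PFU/mL / 50 = 4.00 × 10^7 PFU/mL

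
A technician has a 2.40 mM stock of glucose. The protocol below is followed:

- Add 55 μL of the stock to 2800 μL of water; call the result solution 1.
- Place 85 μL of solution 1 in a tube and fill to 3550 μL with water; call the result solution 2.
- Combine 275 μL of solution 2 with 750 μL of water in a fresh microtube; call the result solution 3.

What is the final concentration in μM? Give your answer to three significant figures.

Step 1: 55 μL + 2800 μL = 2855 μL total → factor 2855/55 = 51.909
Step 2: 85 μL brought to 3550 μL → factor 3550/85 = 41.765
Step 3: 275 μL + 750 μL = 1025 μL total → factor 1025/275 = 3.7273
Overall dilution factor = 51.909 × 41.765 × 3.7273 = 8080.6
Final = 2.40 mM / 8080.6 = 0.0002970 mM = 0.297 μM

0.297 μM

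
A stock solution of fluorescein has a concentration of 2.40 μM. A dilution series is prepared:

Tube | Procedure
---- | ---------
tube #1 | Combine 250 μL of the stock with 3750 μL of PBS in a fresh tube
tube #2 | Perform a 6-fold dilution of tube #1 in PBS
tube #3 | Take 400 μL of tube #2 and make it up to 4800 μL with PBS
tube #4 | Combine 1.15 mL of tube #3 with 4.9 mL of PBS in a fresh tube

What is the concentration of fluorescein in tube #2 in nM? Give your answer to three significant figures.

25.0 nM

Step 1: 250 μL + 3750 μL = 4000 μL total → factor 4000/250 = 16
Step 2: 6-fold → factor 6
Dilution factor through tube #2 = 16 × 6 = 96
[tube #2] = 2.40 μM / 96 = 0.02500 μM = 25.0 nM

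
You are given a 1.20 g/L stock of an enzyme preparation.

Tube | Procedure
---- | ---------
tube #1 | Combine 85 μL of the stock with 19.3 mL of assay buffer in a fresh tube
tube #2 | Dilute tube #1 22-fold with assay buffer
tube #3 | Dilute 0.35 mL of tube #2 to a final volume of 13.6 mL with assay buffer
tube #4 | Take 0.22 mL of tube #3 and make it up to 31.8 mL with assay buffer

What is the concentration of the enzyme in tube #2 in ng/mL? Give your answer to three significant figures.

239 ng/mL

Step 1: 85 μL + 19.3 mL = 19385 μL total → factor 19385/85 = 228.06
Step 2: 22-fold → factor 22
Dilution factor through tube #2 = 228.06 × 22 = 5017.3
[tube #2] = 1.20 g/L / 5017.3 = 0.0002392 g/L = 239 ng/mL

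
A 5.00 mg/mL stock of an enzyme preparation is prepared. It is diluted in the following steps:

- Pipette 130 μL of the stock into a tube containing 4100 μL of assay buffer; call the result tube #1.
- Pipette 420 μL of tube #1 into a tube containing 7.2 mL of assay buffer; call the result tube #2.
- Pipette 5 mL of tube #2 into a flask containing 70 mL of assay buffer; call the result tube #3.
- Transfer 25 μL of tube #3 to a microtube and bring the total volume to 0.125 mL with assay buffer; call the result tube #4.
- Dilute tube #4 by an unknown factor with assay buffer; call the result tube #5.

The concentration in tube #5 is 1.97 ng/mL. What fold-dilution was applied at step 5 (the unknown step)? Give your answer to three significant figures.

Step 1: 130 μL + 4100 μL = 4230 μL total → factor 4230/130 = 32.538
Step 2: 420 μL + 7.2 mL = 7620 μL total → factor 7620/420 = 18.143
Step 3: 5 mL + 70 mL = 75 mL total → factor 75/5 = 15
Step 4: 25 μL brought to 0.125 mL → factor 125/25 = 5
Step 5: unknown factor x
Product of known-step factors = 44276
Overall factor = 5.00 mg/mL / (1.97 ng/mL) = 2.5381 × 10^6
x = 2.5381 × 10^6 / 44276 = 57.3

57.3-fold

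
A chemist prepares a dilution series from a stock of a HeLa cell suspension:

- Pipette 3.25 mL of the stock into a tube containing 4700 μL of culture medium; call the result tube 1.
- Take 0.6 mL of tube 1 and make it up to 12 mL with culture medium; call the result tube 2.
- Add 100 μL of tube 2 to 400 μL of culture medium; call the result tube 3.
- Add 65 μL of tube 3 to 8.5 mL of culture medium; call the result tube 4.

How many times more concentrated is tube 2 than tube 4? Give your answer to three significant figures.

659

Step 1: 3.25 mL + 4700 μL = 7.95 mL total → factor 7.95/3.25 = 2.4462
Step 2: 0.6 mL brought to 12 mL → factor 12/0.6 = 20
Step 3: 100 μL + 400 μL = 500 μL total → factor 500/100 = 5
Step 4: 65 μL + 8.5 mL = 8565 μL total → factor 8565/65 = 131.77
Dilution factor to tube 2 = 48.923; to tube 4 = 32233
[tube 2]/[tube 4] = (factor to tube 4)/(factor to tube 2) = 32233/48.923 = 659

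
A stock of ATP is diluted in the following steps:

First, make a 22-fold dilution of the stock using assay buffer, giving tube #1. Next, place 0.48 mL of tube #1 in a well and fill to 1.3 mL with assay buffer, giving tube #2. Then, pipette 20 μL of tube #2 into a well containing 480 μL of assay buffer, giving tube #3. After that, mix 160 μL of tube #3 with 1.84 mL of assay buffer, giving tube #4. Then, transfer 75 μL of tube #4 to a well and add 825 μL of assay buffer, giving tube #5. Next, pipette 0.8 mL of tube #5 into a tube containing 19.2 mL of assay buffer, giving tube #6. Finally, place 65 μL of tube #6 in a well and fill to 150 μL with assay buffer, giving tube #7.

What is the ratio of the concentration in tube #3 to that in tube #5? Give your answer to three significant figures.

150

Step 1: 22-fold → factor 22
Step 2: 0.48 mL brought to 1.3 mL → factor 1.3/0.48 = 2.7083
Step 3: 20 μL + 480 μL = 500 μL total → factor 500/20 = 25
Step 4: 160 μL + 1.84 mL = 2000 μL total → factor 2000/160 = 12.5
Step 5: 75 μL + 825 μL = 900 μL total → factor 900/75 = 12
Dilution factor to tube #3 = 1489.6; to tube #5 = 2.2344 × 10^5
[tube #3]/[tube #5] = (factor to tube #5)/(factor to tube #3) = 2.2344 × 10^5/1489.6 = 150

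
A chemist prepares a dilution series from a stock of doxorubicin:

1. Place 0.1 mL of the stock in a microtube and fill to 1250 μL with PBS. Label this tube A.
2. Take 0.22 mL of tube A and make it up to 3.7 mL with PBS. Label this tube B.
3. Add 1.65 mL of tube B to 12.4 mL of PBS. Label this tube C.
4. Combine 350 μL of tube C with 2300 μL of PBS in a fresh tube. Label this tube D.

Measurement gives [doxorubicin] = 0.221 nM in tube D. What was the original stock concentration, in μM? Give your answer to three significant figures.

3.00 μM

Step 1: 0.1 mL brought to 1250 μL → factor 1.25/0.1 = 12.5
Step 2: 0.22 mL brought to 3.7 mL → factor 3.7/0.22 = 16.818
Step 3: 1.65 mL + 12.4 mL = 14.05 mL total → factor 14.05/1.65 = 8.5152
Step 4: 350 μL + 2300 μL = 2650 μL total → factor 2650/350 = 7.5714
Overall dilution factor = 12.5 × 16.818 × 8.5152 × 7.5714 = 13554
Stock = 0.221 nM × 13554 = 2995 nM = 3.00 μM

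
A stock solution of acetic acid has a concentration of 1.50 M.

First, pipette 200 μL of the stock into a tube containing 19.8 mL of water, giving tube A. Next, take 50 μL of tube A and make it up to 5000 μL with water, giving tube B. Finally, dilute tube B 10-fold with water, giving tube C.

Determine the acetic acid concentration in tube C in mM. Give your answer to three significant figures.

Step 1: 200 μL + 19.8 mL = 20000 μL total → factor 20000/200 = 100
Step 2: 50 μL brought to 5000 μL → factor 5000/50 = 100
Step 3: 10-fold → factor 10
Overall dilution factor = 100 × 100 × 10 = 1 × 10^5
Final = 1.50 M / 1 × 10^5 = 1.500 × 10^-5 M = 0.0150 mM

0.0150 mM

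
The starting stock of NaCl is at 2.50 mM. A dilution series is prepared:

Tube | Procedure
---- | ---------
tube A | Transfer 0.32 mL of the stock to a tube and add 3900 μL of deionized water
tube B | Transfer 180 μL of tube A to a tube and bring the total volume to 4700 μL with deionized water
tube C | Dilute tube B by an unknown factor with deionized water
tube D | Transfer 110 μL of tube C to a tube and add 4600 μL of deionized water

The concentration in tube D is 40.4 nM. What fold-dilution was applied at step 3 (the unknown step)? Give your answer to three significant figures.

4.20-fold

Step 1: 0.32 mL + 3900 μL = 4.22 mL total → factor 4.22/0.32 = 13.188
Step 2: 180 μL brought to 4700 μL → factor 4700/180 = 26.111
Step 3: unknown factor x
Step 4: 110 μL + 4600 μL = 4710 μL total → factor 4710/110 = 42.818
Product of known-step factors = 14744
Overall factor = 2.50 mM / (40.4 nM) = 61881
x = 61881 / 14744 = 4.20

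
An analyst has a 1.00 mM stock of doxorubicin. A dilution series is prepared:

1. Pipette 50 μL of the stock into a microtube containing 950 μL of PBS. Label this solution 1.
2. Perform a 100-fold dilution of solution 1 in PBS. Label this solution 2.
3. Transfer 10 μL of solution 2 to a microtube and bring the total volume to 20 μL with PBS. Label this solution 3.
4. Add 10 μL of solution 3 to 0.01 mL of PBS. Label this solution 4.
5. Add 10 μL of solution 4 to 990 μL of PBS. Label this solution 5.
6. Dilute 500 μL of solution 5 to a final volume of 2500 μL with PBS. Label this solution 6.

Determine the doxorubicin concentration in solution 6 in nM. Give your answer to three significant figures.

Step 1: 50 μL + 950 μL = 1000 μL total → factor 1000/50 = 20
Step 2: 100-fold → factor 100
Step 3: 10 μL brought to 20 μL → factor 20/10 = 2
Step 4: 10 μL + 0.01 mL = 20 μL total → factor 20/10 = 2
Step 5: 10 μL + 990 μL = 1000 μL total → factor 1000/10 = 100
Step 6: 500 μL brought to 2500 μL → factor 2500/500 = 5
Overall dilution factor = 20 × 100 × 2 × 2 × 100 × 5 = 4 × 10^6
Final = 1.00 mM / 4 × 10^6 = 2.500 × 10^-7 mM = 0.250 nM

0.250 nM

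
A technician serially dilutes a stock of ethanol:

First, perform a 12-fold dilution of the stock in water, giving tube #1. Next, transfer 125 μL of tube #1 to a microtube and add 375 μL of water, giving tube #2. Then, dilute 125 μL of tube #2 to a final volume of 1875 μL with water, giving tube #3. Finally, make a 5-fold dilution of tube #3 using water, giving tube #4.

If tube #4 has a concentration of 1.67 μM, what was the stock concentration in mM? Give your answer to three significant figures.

Step 1: 12-fold → factor 12
Step 2: 125 μL + 375 μL = 500 μL total → factor 500/125 = 4
Step 3: 125 μL brought to 1875 μL → factor 1875/125 = 15
Step 4: 5-fold → factor 5
Overall dilution factor = 12 × 4 × 15 × 5 = 3600
Stock = 1.67 μM × 3600 = 6012 μM = 6.01 mM

6.01 mM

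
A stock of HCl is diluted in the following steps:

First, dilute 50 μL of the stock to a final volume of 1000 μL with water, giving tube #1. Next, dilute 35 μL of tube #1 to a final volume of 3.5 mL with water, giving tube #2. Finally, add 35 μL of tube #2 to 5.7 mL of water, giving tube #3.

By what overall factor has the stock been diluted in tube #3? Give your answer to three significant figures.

3.28 × 10^5

Step 1: 50 μL brought to 1000 μL → factor 1000/50 = 20
Step 2: 35 μL brought to 3.5 mL → factor 3500/35 = 100
Step 3: 35 μL + 5.7 mL = 5735 μL total → factor 5735/35 = 163.86
Overall dilution factor = 20 × 100 × 163.86 = 3.2771 × 10^5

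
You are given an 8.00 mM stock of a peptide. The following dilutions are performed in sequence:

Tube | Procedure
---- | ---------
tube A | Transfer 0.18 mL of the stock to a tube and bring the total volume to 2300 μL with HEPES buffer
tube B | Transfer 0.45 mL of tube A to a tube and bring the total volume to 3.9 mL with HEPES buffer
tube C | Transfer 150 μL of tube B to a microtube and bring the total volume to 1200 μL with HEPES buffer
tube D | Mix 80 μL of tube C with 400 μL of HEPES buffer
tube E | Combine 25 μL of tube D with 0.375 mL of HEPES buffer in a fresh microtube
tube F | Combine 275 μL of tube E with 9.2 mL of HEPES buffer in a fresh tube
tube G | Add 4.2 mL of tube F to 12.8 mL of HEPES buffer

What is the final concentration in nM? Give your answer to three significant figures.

0.674 nM

Step 1: 0.18 mL brought to 2300 μL → factor 2.3/0.18 = 12.778
Step 2: 0.45 mL brought to 3.9 mL → factor 3.9/0.45 = 8.6667
Step 3: 150 μL brought to 1200 μL → factor 1200/150 = 8
Step 4: 80 μL + 400 μL = 480 μL total → factor 480/80 = 6
Step 5: 25 μL + 0.375 mL = 400 μL total → factor 400/25 = 16
Step 6: 275 μL + 9.2 mL = 9475 μL total → factor 9475/275 = 34.455
Step 7: 4.2 mL + 12.8 mL = 17 mL total → factor 17/4.2 = 4.0476
Overall dilution factor = 12.778 × 8.6667 × 8 × 6 × 16 × 34.455 × 4.0476 = 1.1861 × 10^7
Final = 8.00 mM / 1.1861 × 10^7 = 6.745 × 10^-7 mM = 0.674 nM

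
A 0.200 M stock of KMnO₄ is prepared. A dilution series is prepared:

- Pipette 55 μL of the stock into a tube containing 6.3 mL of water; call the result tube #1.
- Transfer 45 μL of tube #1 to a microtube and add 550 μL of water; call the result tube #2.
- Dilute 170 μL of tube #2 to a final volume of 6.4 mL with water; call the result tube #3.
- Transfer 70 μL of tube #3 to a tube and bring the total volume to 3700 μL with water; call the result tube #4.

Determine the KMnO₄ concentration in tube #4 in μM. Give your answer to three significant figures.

0.0658 μM

Step 1: 55 μL + 6.3 mL = 6355 μL total → factor 6355/55 = 115.55
Step 2: 45 μL + 550 μL = 595 μL total → factor 595/45 = 13.222
Step 3: 170 μL brought to 6.4 mL → factor 6400/170 = 37.647
Step 4: 70 μL brought to 3700 μL → factor 3700/70 = 52.857
Overall dilution factor = 115.55 × 13.222 × 37.647 × 52.857 = 3.0401 × 10^6
Final = 0.200 M / 3.0401 × 10^6 = 6.579 × 10^-8 M = 0.0658 μM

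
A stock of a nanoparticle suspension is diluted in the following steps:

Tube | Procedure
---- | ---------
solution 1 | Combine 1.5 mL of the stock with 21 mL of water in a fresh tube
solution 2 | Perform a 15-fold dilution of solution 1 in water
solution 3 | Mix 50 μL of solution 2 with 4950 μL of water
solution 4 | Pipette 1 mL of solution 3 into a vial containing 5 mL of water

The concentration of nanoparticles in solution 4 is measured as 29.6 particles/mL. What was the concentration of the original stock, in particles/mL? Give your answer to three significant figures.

4.00 × 10^6 particles/mL

Step 1: 1.5 mL + 21 mL = 22.5 mL total → factor 22.5/1.5 = 15
Step 2: 15-fold → factor 15
Step 3: 50 μL + 4950 μL = 5000 μL total → factor 5000/50 = 100
Step 4: 1 mL + 5 mL = 6 mL total → factor 6/1 = 6
Overall dilution factor = 15 × 15 × 100 × 6 = 1.35 × 10^5
Stock = 29.6 particles/mL × 1.35 × 10^5 = 4.00 × 10^6 particles/mL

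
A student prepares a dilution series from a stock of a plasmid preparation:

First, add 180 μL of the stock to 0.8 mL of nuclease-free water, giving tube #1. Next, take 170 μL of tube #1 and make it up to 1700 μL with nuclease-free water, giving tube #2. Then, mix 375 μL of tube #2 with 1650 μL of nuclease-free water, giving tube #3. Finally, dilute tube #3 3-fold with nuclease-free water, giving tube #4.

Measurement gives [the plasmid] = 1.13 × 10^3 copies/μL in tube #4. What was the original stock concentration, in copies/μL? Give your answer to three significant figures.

Step 1: 180 μL + 0.8 mL = 980 μL total → factor 980/180 = 5.4444
Step 2: 170 μL brought to 1700 μL → factor 1700/170 = 10
Step 3: 375 μL + 1650 μL = 2025 μL total → factor 2025/375 = 5.4
Step 4: 3-fold → factor 3
Overall dilution factor = 5.4444 × 10 × 5.4 × 3 = 882
Stock = 1.13 × 10^3 copies/μL × 882 = 9.97 × 10^5 copies/μL

9.97 × 10^5 copies/μL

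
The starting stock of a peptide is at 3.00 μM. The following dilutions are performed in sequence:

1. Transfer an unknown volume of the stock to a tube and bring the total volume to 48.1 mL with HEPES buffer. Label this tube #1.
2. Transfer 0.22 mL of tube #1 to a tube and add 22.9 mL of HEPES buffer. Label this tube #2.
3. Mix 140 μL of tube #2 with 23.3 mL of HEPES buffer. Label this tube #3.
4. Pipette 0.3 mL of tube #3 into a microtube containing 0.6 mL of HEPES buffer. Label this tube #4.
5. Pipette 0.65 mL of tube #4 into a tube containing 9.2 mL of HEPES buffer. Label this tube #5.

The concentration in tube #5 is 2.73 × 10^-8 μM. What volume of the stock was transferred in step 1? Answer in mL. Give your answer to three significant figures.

0.350 mL

Step 1: v brought to 48.1 mL → factor = 48.1 mL/v
Step 2: 0.22 mL + 22.9 mL = 23.12 mL total → factor 23.12/0.22 = 105.09
Step 3: 140 μL + 23.3 mL = 23440 μL total → factor 23440/140 = 167.43
Step 4: 0.3 mL + 0.6 mL = 0.9 mL total → factor 0.9/0.3 = 3
Step 5: 0.65 mL + 9.2 mL = 9.85 mL total → factor 9.85/0.65 = 15.154
Product of known-step factors = 7.9991 × 10^5
Overall factor = 3.00 μM / (2.73 × 10^-8 μM) = 1.0989 × 10^8
Step-1 factor = 1.0989 × 10^8 / 7.9991 × 10^5 = 137.38
v = 48.1 mL / 137.38 = 0.350 mL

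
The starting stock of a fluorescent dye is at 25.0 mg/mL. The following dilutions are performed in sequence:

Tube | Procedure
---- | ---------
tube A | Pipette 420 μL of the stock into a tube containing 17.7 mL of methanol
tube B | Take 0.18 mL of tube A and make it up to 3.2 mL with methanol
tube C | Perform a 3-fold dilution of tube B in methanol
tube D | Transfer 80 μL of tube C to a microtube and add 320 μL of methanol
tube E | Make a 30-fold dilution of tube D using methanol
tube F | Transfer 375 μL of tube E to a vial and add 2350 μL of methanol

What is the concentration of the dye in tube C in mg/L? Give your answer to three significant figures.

10.9 mg/L

Step 1: 420 μL + 17.7 mL = 18120 μL total → factor 18120/420 = 43.143
Step 2: 0.18 mL brought to 3.2 mL → factor 3.2/0.18 = 17.778
Step 3: 3-fold → factor 3
Dilution factor through tube C = 43.143 × 17.778 × 3 = 2301
[tube C] = 25.0 mg/mL / 2301 = 0.01087 mg/mL = 10.9 mg/L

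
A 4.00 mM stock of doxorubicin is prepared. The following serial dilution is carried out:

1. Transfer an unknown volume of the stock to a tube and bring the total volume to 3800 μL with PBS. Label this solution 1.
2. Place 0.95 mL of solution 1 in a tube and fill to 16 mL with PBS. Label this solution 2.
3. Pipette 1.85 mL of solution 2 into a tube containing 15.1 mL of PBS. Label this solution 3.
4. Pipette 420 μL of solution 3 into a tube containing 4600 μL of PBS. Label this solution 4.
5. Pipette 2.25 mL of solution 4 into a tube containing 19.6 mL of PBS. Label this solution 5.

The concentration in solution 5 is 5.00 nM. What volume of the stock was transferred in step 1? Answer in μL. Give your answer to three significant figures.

85.1 μL

Step 1: v brought to 3800 μL → factor = 3800 μL/v
Step 2: 0.95 mL brought to 16 mL → factor 16/0.95 = 16.842
Step 3: 1.85 mL + 15.1 mL = 16.95 mL total → factor 16.95/1.85 = 9.1622
Step 4: 420 μL + 4600 μL = 5020 μL total → factor 5020/420 = 11.952
Step 5: 2.25 mL + 19.6 mL = 21.85 mL total → factor 21.85/2.25 = 9.7111
Product of known-step factors = 17911
Overall factor = 4.00 mM / (5.00 nM) = 8 × 10^5
Step-1 factor = 8 × 10^5 / 17911 = 44.666
v = 3800 μL / 44.666 = 85.1 μL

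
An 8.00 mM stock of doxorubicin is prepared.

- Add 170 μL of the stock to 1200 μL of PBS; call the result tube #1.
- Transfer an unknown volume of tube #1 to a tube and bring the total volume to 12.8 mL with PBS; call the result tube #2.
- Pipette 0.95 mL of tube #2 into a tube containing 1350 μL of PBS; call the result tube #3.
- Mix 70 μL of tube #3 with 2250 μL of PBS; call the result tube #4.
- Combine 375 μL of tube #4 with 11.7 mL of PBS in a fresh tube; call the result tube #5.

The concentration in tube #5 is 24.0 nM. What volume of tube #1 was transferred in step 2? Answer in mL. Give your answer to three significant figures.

0.800 mL

Step 1: 170 μL + 1200 μL = 1370 μL total → factor 1370/170 = 8.0588
Step 2: v brought to 12.8 mL → factor = 12.8 mL/v
Step 3: 0.95 mL + 1350 μL = 2.3 mL total → factor 2.3/0.95 = 2.4211
Step 4: 70 μL + 2250 μL = 2320 μL total → factor 2320/70 = 33.143
Step 5: 375 μL + 11.7 mL = 12075 μL total → factor 12075/375 = 32.2
Product of known-step factors = 20822
Overall factor = 8.00 mM / (24.0 nM) = 3.3333 × 10^5
Step-2 factor = 3.3333 × 10^5 / 20822 = 16.009
v = 12.8 mL / 16.009 = 0.800 mL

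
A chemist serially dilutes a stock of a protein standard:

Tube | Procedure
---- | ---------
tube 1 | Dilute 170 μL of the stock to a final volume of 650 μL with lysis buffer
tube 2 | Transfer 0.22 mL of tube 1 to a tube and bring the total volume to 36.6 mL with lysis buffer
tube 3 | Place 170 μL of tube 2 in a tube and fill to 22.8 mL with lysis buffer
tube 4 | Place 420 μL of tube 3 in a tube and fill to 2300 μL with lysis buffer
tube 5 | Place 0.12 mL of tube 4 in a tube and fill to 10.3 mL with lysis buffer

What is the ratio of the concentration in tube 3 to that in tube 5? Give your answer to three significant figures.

Step 1: 170 μL brought to 650 μL → factor 650/170 = 3.8235
Step 2: 0.22 mL brought to 36.6 mL → factor 36.6/0.22 = 166.36
Step 3: 170 μL brought to 22.8 mL → factor 22800/170 = 134.12
Step 4: 420 μL brought to 2300 μL → factor 2300/420 = 5.4762
Step 5: 0.12 mL brought to 10.3 mL → factor 10.3/0.12 = 85.833
Dilution factor to tube 3 = 85312; to tube 5 = 4.01 × 10^7
[tube 3]/[tube 5] = (factor to tube 5)/(factor to tube 3) = 4.01 × 10^7/85312 = 470

470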